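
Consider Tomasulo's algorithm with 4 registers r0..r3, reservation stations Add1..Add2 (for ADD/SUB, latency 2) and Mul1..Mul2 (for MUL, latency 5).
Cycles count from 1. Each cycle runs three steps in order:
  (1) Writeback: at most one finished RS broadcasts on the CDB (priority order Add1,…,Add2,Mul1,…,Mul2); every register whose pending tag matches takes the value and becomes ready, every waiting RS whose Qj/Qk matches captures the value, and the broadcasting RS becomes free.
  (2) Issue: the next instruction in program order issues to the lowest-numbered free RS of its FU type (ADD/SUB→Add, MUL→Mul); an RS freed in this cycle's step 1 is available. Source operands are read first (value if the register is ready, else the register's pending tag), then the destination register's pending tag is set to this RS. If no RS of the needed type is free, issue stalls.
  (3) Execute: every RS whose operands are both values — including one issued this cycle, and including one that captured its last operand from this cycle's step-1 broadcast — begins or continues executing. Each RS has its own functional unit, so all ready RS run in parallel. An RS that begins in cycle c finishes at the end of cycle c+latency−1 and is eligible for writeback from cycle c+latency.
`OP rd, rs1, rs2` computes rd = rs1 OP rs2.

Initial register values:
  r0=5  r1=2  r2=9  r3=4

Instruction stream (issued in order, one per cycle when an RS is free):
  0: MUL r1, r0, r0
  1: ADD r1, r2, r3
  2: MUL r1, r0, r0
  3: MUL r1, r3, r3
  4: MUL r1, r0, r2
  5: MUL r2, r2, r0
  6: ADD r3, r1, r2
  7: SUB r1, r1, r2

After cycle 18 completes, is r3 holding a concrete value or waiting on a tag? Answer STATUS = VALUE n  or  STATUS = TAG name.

cycle 1: issue MUL r1<-Mul1 // r0:5,r1:Mul1,r2:9,r3:4
cycle 2: issue ADD r1<-Add1 // r0:5,r1:Add1,r2:9,r3:4
cycle 3: issue MUL r1<-Mul2 // r0:5,r1:Mul2,r2:9,r3:4
cycle 4: CDB Add1=13; stall // r0:5,r1:Mul2,r2:9,r3:4
cycle 5: stall // r0:5,r1:Mul2,r2:9,r3:4
cycle 6: CDB Mul1=25; issue MUL r1<-Mul1 // r0:5,r1:Mul1,r2:9,r3:4
cycle 7: stall // r0:5,r1:Mul1,r2:9,r3:4
cycle 8: CDB Mul2=25; issue MUL r1<-Mul2 // r0:5,r1:Mul2,r2:9,r3:4
cycle 9: stall // r0:5,r1:Mul2,r2:9,r3:4
cycle 10: stall // r0:5,r1:Mul2,r2:9,r3:4
cycle 11: CDB Mul1=16; issue MUL r2<-Mul1 // r0:5,r1:Mul2,r2:Mul1,r3:4
cycle 12: issue ADD r3<-Add1 // r0:5,r1:Mul2,r2:Mul1,r3:Add1
cycle 13: CDB Mul2=45; issue SUB r1<-Add2 // r0:5,r1:Add2,r2:Mul1,r3:Add1
cycle 14: - // r0:5,r1:Add2,r2:Mul1,r3:Add1
cycle 15: - // r0:5,r1:Add2,r2:Mul1,r3:Add1
cycle 16: CDB Mul1=45 // r0:5,r1:Add2,r2:45,r3:Add1
cycle 17: - // r0:5,r1:Add2,r2:45,r3:Add1
cycle 18: CDB Add1=90 // r0:5,r1:Add2,r2:45,r3:90

STATUS = VALUE 90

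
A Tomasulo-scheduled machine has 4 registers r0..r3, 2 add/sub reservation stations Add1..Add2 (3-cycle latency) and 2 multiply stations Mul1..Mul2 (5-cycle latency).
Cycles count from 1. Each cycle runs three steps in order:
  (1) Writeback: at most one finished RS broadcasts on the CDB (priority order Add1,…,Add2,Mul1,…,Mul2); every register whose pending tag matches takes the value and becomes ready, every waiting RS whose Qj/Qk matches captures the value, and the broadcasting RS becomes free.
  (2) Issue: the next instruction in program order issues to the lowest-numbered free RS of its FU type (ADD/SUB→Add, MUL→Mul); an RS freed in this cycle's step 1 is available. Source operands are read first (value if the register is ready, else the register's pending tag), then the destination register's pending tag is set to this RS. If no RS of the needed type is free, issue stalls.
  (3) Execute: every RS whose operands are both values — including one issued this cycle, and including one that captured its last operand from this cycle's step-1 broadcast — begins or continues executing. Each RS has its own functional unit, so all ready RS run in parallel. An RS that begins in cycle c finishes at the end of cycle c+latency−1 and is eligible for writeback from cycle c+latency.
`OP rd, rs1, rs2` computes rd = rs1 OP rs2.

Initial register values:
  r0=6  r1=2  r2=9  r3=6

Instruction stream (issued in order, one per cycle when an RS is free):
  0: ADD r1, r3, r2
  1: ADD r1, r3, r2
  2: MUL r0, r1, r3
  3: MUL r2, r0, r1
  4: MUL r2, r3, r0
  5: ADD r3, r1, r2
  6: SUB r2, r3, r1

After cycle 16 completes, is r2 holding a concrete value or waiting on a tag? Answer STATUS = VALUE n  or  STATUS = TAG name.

  c1: issue ADD r1<-Add1  regs: r0:6,r1:Add1,r2:9,r3:6
  c2: issue ADD r1<-Add2  regs: r0:6,r1:Add2,r2:9,r3:6
  c3: issue MUL r0<-Mul1  regs: r0:Mul1,r1:Add2,r2:9,r3:6
  c4: CDB Add1=15; issue MUL r2<-Mul2  regs: r0:Mul1,r1:Add2,r2:Mul2,r3:6
  c5: CDB Add2=15; stall  regs: r0:Mul1,r1:15,r2:Mul2,r3:6
  c6: stall  regs: r0:Mul1,r1:15,r2:Mul2,r3:6
  c7: stall  regs: r0:Mul1,r1:15,r2:Mul2,r3:6
  c8: stall  regs: r0:Mul1,r1:15,r2:Mul2,r3:6
  c9: stall  regs: r0:Mul1,r1:15,r2:Mul2,r3:6
  c10: CDB Mul1=90; issue MUL r2<-Mul1  regs: r0:90,r1:15,r2:Mul1,r3:6
  c11: issue ADD r3<-Add1  regs: r0:90,r1:15,r2:Mul1,r3:Add1
  c12: issue SUB r2<-Add2  regs: r0:90,r1:15,r2:Add2,r3:Add1
  c13: -  regs: r0:90,r1:15,r2:Add2,r3:Add1
  c14: -  regs: r0:90,r1:15,r2:Add2,r3:Add1
  c15: CDB Mul1=540  regs: r0:90,r1:15,r2:Add2,r3:Add1
  c16: CDB Mul2=1350  regs: r0:90,r1:15,r2:Add2,r3:Add1

STATUS = TAG Add2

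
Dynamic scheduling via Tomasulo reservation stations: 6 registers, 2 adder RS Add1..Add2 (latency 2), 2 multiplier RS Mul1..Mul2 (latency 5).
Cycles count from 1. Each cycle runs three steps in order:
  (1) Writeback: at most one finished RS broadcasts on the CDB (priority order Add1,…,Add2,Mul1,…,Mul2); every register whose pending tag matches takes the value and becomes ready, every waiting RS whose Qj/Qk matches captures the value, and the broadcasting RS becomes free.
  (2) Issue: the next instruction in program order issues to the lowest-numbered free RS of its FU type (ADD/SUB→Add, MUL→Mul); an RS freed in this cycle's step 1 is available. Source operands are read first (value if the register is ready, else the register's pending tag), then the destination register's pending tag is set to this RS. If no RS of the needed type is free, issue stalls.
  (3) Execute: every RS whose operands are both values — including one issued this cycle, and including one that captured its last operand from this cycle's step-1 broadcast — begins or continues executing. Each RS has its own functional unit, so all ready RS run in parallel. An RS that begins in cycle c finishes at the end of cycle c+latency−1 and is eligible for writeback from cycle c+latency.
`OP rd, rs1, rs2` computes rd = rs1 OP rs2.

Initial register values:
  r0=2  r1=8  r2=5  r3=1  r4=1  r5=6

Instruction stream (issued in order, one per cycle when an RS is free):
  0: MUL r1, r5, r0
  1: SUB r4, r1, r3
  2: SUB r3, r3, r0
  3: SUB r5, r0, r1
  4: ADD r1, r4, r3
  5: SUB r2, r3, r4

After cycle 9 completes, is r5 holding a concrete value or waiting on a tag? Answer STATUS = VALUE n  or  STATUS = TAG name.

STATUS = VALUE -10

  c1: issue MUL r1<-Mul1  regs: r0:2,r1:Mul1,r2:5,r3:1,r4:1,r5:6
  c2: issue SUB r4<-Add1  regs: r0:2,r1:Mul1,r2:5,r3:1,r4:Add1,r5:6
  c3: issue SUB r3<-Add2  regs: r0:2,r1:Mul1,r2:5,r3:Add2,r4:Add1,r5:6
  c4: stall  regs: r0:2,r1:Mul1,r2:5,r3:Add2,r4:Add1,r5:6
  c5: CDB Add2=-1; issue SUB r5<-Add2  regs: r0:2,r1:Mul1,r2:5,r3:-1,r4:Add1,r5:Add2
  c6: CDB Mul1=12; stall  regs: r0:2,r1:12,r2:5,r3:-1,r4:Add1,r5:Add2
  c7: stall  regs: r0:2,r1:12,r2:5,r3:-1,r4:Add1,r5:Add2
  c8: CDB Add1=11; issue ADD r1<-Add1  regs: r0:2,r1:Add1,r2:5,r3:-1,r4:11,r5:Add2
  c9: CDB Add2=-10; issue SUB r2<-Add2  regs: r0:2,r1:Add1,r2:Add2,r3:-1,r4:11,r5:-10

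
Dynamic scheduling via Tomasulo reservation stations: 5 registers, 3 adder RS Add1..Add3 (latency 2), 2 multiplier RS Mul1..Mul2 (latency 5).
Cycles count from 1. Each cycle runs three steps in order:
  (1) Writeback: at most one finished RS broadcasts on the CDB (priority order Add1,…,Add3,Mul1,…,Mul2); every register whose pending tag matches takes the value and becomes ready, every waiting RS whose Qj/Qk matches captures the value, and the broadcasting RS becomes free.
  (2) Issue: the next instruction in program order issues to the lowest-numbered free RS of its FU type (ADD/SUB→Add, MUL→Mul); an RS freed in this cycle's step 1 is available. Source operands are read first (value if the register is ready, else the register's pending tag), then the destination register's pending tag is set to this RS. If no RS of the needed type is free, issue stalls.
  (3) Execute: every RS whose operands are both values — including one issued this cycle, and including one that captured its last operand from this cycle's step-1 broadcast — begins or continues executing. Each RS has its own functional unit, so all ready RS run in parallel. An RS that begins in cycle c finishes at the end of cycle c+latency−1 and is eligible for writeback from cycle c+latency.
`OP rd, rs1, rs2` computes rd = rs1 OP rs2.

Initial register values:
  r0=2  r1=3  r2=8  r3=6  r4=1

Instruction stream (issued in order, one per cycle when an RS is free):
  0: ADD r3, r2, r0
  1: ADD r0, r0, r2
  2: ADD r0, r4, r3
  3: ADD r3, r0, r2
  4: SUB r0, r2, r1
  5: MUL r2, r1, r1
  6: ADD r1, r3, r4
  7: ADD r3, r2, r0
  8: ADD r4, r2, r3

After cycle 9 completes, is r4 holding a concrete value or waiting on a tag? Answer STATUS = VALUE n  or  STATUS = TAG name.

STATUS = TAG Add3

cycle 1: issue ADD r3<-Add1 // r0:2,r1:3,r2:8,r3:Add1,r4:1
cycle 2: issue ADD r0<-Add2 // r0:Add2,r1:3,r2:8,r3:Add1,r4:1
cycle 3: CDB Add1=10; issue ADD r0<-Add1 // r0:Add1,r1:3,r2:8,r3:10,r4:1
cycle 4: CDB Add2=10; issue ADD r3<-Add2 // r0:Add1,r1:3,r2:8,r3:Add2,r4:1
cycle 5: CDB Add1=11; issue SUB r0<-Add1 // r0:Add1,r1:3,r2:8,r3:Add2,r4:1
cycle 6: issue MUL r2<-Mul1 // r0:Add1,r1:3,r2:Mul1,r3:Add2,r4:1
cycle 7: CDB Add1=5; issue ADD r1<-Add1 // r0:5,r1:Add1,r2:Mul1,r3:Add2,r4:1
cycle 8: CDB Add2=19; issue ADD r3<-Add2 // r0:5,r1:Add1,r2:Mul1,r3:Add2,r4:1
cycle 9: issue ADD r4<-Add3 // r0:5,r1:Add1,r2:Mul1,r3:Add2,r4:Add3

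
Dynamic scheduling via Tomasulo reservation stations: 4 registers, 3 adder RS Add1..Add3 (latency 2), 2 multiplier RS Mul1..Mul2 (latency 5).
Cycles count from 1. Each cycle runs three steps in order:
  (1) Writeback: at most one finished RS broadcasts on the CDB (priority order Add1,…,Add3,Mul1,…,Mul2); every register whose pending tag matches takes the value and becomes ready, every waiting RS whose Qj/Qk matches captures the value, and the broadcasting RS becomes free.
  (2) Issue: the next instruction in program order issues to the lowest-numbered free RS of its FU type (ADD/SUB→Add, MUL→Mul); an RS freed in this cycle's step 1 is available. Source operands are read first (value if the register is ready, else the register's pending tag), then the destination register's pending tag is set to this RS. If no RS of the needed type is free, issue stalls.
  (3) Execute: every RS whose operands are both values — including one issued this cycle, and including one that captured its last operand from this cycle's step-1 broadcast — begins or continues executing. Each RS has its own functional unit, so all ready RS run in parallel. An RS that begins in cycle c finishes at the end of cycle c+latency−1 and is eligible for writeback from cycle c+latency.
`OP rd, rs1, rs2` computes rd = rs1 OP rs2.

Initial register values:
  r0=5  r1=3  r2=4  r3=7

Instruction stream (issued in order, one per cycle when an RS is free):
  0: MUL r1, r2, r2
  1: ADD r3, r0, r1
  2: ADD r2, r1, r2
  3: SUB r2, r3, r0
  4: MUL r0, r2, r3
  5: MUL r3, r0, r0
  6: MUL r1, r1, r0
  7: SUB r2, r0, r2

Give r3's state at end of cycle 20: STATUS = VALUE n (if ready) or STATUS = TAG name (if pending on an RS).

cycle 1: issue MUL r1<-Mul1 // r0:5,r1:Mul1,r2:4,r3:7
cycle 2: issue ADD r3<-Add1 // r0:5,r1:Mul1,r2:4,r3:Add1
cycle 3: issue ADD r2<-Add2 // r0:5,r1:Mul1,r2:Add2,r3:Add1
cycle 4: issue SUB r2<-Add3 // r0:5,r1:Mul1,r2:Add3,r3:Add1
cycle 5: issue MUL r0<-Mul2 // r0:Mul2,r1:Mul1,r2:Add3,r3:Add1
cycle 6: CDB Mul1=16; issue MUL r3<-Mul1 // r0:Mul2,r1:16,r2:Add3,r3:Mul1
cycle 7: stall // r0:Mul2,r1:16,r2:Add3,r3:Mul1
cycle 8: CDB Add1=21; stall // r0:Mul2,r1:16,r2:Add3,r3:Mul1
cycle 9: CDB Add2=20; stall // r0:Mul2,r1:16,r2:Add3,r3:Mul1
cycle 10: CDB Add3=16; stall // r0:Mul2,r1:16,r2:16,r3:Mul1
cycle 11: stall // r0:Mul2,r1:16,r2:16,r3:Mul1
cycle 12: stall // r0:Mul2,r1:16,r2:16,r3:Mul1
cycle 13: stall // r0:Mul2,r1:16,r2:16,r3:Mul1
cycle 14: stall // r0:Mul2,r1:16,r2:16,r3:Mul1
cycle 15: CDB Mul2=336; issue MUL r1<-Mul2 // r0:336,r1:Mul2,r2:16,r3:Mul1
cycle 16: issue SUB r2<-Add1 // r0:336,r1:Mul2,r2:Add1,r3:Mul1
cycle 17: - // r0:336,r1:Mul2,r2:Add1,r3:Mul1
cycle 18: CDB Add1=320 // r0:336,r1:Mul2,r2:320,r3:Mul1
cycle 19: - // r0:336,r1:Mul2,r2:320,r3:Mul1
cycle 20: CDB Mul1=112896 // r0:336,r1:Mul2,r2:320,r3:112896

STATUS = VALUE 112896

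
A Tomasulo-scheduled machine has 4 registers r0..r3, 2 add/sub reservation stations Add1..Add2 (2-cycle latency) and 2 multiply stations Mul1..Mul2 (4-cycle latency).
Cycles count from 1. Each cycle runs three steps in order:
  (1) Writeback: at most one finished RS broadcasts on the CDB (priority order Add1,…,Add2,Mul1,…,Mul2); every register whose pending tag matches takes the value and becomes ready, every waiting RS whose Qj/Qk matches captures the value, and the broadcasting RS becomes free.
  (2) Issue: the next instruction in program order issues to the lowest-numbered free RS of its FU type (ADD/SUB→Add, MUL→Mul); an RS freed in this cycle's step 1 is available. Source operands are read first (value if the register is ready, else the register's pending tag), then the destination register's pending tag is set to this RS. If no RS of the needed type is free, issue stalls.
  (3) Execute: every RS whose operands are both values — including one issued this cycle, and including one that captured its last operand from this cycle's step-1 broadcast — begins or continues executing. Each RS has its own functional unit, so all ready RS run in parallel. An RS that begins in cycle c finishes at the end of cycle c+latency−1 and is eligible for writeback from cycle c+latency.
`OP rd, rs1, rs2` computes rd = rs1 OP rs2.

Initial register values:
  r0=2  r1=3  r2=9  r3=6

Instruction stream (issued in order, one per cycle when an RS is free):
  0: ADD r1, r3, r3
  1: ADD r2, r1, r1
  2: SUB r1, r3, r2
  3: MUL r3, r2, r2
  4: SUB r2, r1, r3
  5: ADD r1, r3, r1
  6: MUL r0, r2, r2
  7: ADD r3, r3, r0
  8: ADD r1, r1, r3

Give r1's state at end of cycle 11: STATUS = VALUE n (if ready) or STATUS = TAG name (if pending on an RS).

STATUS = VALUE 558

  c1: issue ADD r1<-Add1  regs: r0:2,r1:Add1,r2:9,r3:6
  c2: issue ADD r2<-Add2  regs: r0:2,r1:Add1,r2:Add2,r3:6
  c3: CDB Add1=12; issue SUB r1<-Add1  regs: r0:2,r1:Add1,r2:Add2,r3:6
  c4: issue MUL r3<-Mul1  regs: r0:2,r1:Add1,r2:Add2,r3:Mul1
  c5: CDB Add2=24; issue SUB r2<-Add2  regs: r0:2,r1:Add1,r2:Add2,r3:Mul1
  c6: stall  regs: r0:2,r1:Add1,r2:Add2,r3:Mul1
  c7: CDB Add1=-18; issue ADD r1<-Add1  regs: r0:2,r1:Add1,r2:Add2,r3:Mul1
  c8: issue MUL r0<-Mul2  regs: r0:Mul2,r1:Add1,r2:Add2,r3:Mul1
  c9: CDB Mul1=576; stall  regs: r0:Mul2,r1:Add1,r2:Add2,r3:576
  c10: stall  regs: r0:Mul2,r1:Add1,r2:Add2,r3:576
  c11: CDB Add1=558; issue ADD r3<-Add1  regs: r0:Mul2,r1:558,r2:Add2,r3:Add1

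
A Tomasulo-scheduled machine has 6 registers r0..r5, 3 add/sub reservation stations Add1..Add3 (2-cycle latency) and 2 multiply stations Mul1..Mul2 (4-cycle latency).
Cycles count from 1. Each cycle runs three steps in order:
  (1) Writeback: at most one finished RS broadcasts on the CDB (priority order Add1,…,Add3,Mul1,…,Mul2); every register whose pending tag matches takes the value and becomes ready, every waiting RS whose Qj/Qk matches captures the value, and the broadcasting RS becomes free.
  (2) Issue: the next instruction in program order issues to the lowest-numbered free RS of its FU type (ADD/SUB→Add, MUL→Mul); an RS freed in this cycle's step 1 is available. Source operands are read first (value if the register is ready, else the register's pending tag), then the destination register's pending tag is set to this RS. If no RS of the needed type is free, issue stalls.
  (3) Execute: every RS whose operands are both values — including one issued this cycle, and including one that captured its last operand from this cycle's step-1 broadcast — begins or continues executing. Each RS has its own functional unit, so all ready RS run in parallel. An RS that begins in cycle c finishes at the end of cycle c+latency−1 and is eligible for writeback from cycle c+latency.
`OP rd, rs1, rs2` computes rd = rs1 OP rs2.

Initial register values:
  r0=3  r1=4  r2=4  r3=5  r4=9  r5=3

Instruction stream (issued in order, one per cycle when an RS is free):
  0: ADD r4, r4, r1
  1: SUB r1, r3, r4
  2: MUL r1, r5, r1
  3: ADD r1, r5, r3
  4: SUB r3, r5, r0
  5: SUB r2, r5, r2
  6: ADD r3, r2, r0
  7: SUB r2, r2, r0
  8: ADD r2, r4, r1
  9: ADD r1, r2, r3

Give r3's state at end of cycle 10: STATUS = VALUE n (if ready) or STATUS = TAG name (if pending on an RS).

cycle 1: issue ADD r4<-Add1 // r0:3,r1:4,r2:4,r3:5,r4:Add1,r5:3
cycle 2: issue SUB r1<-Add2 // r0:3,r1:Add2,r2:4,r3:5,r4:Add1,r5:3
cycle 3: CDB Add1=13; issue MUL r1<-Mul1 // r0:3,r1:Mul1,r2:4,r3:5,r4:13,r5:3
cycle 4: issue ADD r1<-Add1 // r0:3,r1:Add1,r2:4,r3:5,r4:13,r5:3
cycle 5: CDB Add2=-8; issue SUB r3<-Add2 // r0:3,r1:Add1,r2:4,r3:Add2,r4:13,r5:3
cycle 6: CDB Add1=8; issue SUB r2<-Add1 // r0:3,r1:8,r2:Add1,r3:Add2,r4:13,r5:3
cycle 7: CDB Add2=0; issue ADD r3<-Add2 // r0:3,r1:8,r2:Add1,r3:Add2,r4:13,r5:3
cycle 8: CDB Add1=-1; issue SUB r2<-Add1 // r0:3,r1:8,r2:Add1,r3:Add2,r4:13,r5:3
cycle 9: CDB Mul1=-24; issue ADD r2<-Add3 // r0:3,r1:8,r2:Add3,r3:Add2,r4:13,r5:3
cycle 10: CDB Add1=-4; issue ADD r1<-Add1 // r0:3,r1:Add1,r2:Add3,r3:Add2,r4:13,r5:3

STATUS = TAG Add2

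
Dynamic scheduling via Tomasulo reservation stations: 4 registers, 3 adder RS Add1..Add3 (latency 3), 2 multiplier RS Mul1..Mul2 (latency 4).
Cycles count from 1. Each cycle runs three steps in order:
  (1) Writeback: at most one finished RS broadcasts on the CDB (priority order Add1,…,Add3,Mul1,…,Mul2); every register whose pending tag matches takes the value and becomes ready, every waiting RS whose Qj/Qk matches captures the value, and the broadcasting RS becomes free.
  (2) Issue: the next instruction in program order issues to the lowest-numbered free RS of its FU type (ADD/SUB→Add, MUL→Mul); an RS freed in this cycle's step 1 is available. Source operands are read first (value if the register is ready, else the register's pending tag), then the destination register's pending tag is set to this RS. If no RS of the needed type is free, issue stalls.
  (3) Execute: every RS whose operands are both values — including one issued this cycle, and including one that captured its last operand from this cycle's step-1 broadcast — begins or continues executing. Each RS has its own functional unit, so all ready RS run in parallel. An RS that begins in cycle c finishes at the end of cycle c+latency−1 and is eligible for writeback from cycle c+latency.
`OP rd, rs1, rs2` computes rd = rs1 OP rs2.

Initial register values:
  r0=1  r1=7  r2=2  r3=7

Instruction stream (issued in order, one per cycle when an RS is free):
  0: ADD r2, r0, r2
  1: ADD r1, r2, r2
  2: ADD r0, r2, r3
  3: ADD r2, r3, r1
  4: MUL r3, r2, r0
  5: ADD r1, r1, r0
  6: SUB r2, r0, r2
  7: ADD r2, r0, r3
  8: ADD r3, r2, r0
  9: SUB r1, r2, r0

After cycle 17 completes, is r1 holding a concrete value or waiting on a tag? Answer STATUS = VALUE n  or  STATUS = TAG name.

c1: issue ADD r2<-Add1 | r0:1,r1:7,r2:Add1,r3:7
c2: issue ADD r1<-Add2 | r0:1,r1:Add2,r2:Add1,r3:7
c3: issue ADD r0<-Add3 | r0:Add3,r1:Add2,r2:Add1,r3:7
c4: CDB Add1=3; issue ADD r2<-Add1 | r0:Add3,r1:Add2,r2:Add1,r3:7
c5: issue MUL r3<-Mul1 | r0:Add3,r1:Add2,r2:Add1,r3:Mul1
c6: stall | r0:Add3,r1:Add2,r2:Add1,r3:Mul1
c7: CDB Add2=6; issue ADD r1<-Add2 | r0:Add3,r1:Add2,r2:Add1,r3:Mul1
c8: CDB Add3=10; issue SUB r2<-Add3 | r0:10,r1:Add2,r2:Add3,r3:Mul1
c9: stall | r0:10,r1:Add2,r2:Add3,r3:Mul1
c10: CDB Add1=13; issue ADD r2<-Add1 | r0:10,r1:Add2,r2:Add1,r3:Mul1
c11: CDB Add2=16; issue ADD r3<-Add2 | r0:10,r1:16,r2:Add1,r3:Add2
c12: stall | r0:10,r1:16,r2:Add1,r3:Add2
c13: CDB Add3=-3; issue SUB r1<-Add3 | r0:10,r1:Add3,r2:Add1,r3:Add2
c14: CDB Mul1=130 | r0:10,r1:Add3,r2:Add1,r3:Add2
c15: - | r0:10,r1:Add3,r2:Add1,r3:Add2
c16: - | r0:10,r1:Add3,r2:Add1,r3:Add2
c17: CDB Add1=140 | r0:10,r1:Add3,r2:140,r3:Add2

STATUS = TAG Add3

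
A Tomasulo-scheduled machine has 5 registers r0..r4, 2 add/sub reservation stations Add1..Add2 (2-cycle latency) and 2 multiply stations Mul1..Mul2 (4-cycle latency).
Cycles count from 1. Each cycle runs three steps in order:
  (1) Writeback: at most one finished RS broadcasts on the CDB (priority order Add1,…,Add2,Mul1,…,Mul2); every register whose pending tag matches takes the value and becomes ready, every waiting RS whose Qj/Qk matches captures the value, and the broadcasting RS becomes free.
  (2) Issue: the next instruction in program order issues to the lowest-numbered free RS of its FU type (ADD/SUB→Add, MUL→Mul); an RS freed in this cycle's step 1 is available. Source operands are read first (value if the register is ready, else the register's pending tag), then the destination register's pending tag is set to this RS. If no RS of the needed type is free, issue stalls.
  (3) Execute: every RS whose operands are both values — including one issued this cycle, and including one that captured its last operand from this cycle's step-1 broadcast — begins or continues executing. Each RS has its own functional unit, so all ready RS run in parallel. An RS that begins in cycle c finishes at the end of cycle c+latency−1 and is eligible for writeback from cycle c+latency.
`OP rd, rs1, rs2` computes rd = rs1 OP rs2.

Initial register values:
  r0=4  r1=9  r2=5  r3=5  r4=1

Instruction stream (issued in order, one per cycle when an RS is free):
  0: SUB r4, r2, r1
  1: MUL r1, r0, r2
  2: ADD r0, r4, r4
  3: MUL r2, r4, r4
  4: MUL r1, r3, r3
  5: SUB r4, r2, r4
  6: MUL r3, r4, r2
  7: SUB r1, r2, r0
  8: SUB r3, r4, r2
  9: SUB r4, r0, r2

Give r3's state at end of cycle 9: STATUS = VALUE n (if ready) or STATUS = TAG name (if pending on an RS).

STATUS = TAG Mul2

  c1: issue SUB r4<-Add1  regs: r0:4,r1:9,r2:5,r3:5,r4:Add1
  c2: issue MUL r1<-Mul1  regs: r0:4,r1:Mul1,r2:5,r3:5,r4:Add1
  c3: CDB Add1=-4; issue ADD r0<-Add1  regs: r0:Add1,r1:Mul1,r2:5,r3:5,r4:-4
  c4: issue MUL r2<-Mul2  regs: r0:Add1,r1:Mul1,r2:Mul2,r3:5,r4:-4
  c5: CDB Add1=-8; stall  regs: r0:-8,r1:Mul1,r2:Mul2,r3:5,r4:-4
  c6: CDB Mul1=20; issue MUL r1<-Mul1  regs: r0:-8,r1:Mul1,r2:Mul2,r3:5,r4:-4
  c7: issue SUB r4<-Add1  regs: r0:-8,r1:Mul1,r2:Mul2,r3:5,r4:Add1
  c8: CDB Mul2=16; issue MUL r3<-Mul2  regs: r0:-8,r1:Mul1,r2:16,r3:Mul2,r4:Add1
  c9: issue SUB r1<-Add2  regs: r0:-8,r1:Add2,r2:16,r3:Mul2,r4:Add1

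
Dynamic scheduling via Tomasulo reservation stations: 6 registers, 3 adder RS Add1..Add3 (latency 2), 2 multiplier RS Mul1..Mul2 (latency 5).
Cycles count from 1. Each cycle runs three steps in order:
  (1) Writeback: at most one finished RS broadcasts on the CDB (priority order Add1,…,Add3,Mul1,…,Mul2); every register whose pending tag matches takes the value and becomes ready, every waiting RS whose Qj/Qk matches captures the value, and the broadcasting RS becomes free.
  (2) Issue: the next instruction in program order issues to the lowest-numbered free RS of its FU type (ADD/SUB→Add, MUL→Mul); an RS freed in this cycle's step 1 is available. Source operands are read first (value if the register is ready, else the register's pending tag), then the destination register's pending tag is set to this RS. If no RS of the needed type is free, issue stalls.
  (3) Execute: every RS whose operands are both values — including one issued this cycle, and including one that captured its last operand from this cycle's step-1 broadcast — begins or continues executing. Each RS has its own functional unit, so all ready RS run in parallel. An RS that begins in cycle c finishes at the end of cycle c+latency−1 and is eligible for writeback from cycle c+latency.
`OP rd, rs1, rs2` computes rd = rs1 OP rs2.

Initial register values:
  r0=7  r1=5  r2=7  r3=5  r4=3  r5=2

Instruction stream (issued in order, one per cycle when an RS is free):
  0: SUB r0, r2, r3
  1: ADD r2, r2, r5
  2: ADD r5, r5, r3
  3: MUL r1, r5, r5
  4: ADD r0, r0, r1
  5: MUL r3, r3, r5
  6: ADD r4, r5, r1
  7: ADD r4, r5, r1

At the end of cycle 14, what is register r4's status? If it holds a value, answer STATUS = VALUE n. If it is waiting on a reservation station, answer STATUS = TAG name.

STATUS = VALUE 56

  c1: issue SUB r0<-Add1  regs: r0:Add1,r1:5,r2:7,r3:5,r4:3,r5:2
  c2: issue ADD r2<-Add2  regs: r0:Add1,r1:5,r2:Add2,r3:5,r4:3,r5:2
  c3: CDB Add1=2; issue ADD r5<-Add1  regs: r0:2,r1:5,r2:Add2,r3:5,r4:3,r5:Add1
  c4: CDB Add2=9; issue MUL r1<-Mul1  regs: r0:2,r1:Mul1,r2:9,r3:5,r4:3,r5:Add1
  c5: CDB Add1=7; issue ADD r0<-Add1  regs: r0:Add1,r1:Mul1,r2:9,r3:5,r4:3,r5:7
  c6: issue MUL r3<-Mul2  regs: r0:Add1,r1:Mul1,r2:9,r3:Mul2,r4:3,r5:7
  c7: issue ADD r4<-Add2  regs: r0:Add1,r1:Mul1,r2:9,r3:Mul2,r4:Add2,r5:7
  c8: issue ADD r4<-Add3  regs: r0:Add1,r1:Mul1,r2:9,r3:Mul2,r4:Add3,r5:7
  c9: -  regs: r0:Add1,r1:Mul1,r2:9,r3:Mul2,r4:Add3,r5:7
  c10: CDB Mul1=49  regs: r0:Add1,r1:49,r2:9,r3:Mul2,r4:Add3,r5:7
  c11: CDB Mul2=35  regs: r0:Add1,r1:49,r2:9,r3:35,r4:Add3,r5:7
  c12: CDB Add1=51  regs: r0:51,r1:49,r2:9,r3:35,r4:Add3,r5:7
  c13: CDB Add2=56  regs: r0:51,r1:49,r2:9,r3:35,r4:Add3,r5:7
  c14: CDB Add3=56  regs: r0:51,r1:49,r2:9,r3:35,r4:56,r5:7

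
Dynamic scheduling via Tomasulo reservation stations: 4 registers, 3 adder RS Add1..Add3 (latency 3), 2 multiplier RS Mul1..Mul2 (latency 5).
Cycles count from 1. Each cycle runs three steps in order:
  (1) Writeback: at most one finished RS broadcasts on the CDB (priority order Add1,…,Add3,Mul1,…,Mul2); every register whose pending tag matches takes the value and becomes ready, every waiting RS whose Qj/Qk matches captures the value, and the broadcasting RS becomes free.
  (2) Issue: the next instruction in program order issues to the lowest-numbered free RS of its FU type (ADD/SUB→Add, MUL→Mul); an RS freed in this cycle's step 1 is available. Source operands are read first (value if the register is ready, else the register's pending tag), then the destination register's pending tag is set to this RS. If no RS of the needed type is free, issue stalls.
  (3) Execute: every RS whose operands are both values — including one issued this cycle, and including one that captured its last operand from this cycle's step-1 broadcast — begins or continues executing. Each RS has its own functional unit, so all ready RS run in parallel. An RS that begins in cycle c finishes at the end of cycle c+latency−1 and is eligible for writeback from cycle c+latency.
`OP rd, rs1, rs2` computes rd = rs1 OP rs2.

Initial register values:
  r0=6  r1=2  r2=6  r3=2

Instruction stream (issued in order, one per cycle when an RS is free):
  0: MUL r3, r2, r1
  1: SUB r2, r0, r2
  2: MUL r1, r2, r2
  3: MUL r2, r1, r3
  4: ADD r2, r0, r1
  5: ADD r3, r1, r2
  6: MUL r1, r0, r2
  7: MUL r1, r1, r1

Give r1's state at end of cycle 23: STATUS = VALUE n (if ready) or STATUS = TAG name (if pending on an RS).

STATUS = VALUE 1296

cycle 1: issue MUL r3<-Mul1 // r0:6,r1:2,r2:6,r3:Mul1
cycle 2: issue SUB r2<-Add1 // r0:6,r1:2,r2:Add1,r3:Mul1
cycle 3: issue MUL r1<-Mul2 // r0:6,r1:Mul2,r2:Add1,r3:Mul1
cycle 4: stall // r0:6,r1:Mul2,r2:Add1,r3:Mul1
cycle 5: CDB Add1=0; stall // r0:6,r1:Mul2,r2:0,r3:Mul1
cycle 6: CDB Mul1=12; issue MUL r2<-Mul1 // r0:6,r1:Mul2,r2:Mul1,r3:12
cycle 7: issue ADD r2<-Add1 // r0:6,r1:Mul2,r2:Add1,r3:12
cycle 8: issue ADD r3<-Add2 // r0:6,r1:Mul2,r2:Add1,r3:Add2
cycle 9: stall // r0:6,r1:Mul2,r2:Add1,r3:Add2
cycle 10: CDB Mul2=0; issue MUL r1<-Mul2 // r0:6,r1:Mul2,r2:Add1,r3:Add2
cycle 11: stall // r0:6,r1:Mul2,r2:Add1,r3:Add2
cycle 12: stall // r0:6,r1:Mul2,r2:Add1,r3:Add2
cycle 13: CDB Add1=6; stall // r0:6,r1:Mul2,r2:6,r3:Add2
cycle 14: stall // r0:6,r1:Mul2,r2:6,r3:Add2
cycle 15: CDB Mul1=0; issue MUL r1<-Mul1 // r0:6,r1:Mul1,r2:6,r3:Add2
cycle 16: CDB Add2=6 // r0:6,r1:Mul1,r2:6,r3:6
cycle 17: - // r0:6,r1:Mul1,r2:6,r3:6
cycle 18: CDB Mul2=36 // r0:6,r1:Mul1,r2:6,r3:6
cycle 19: - // r0:6,r1:Mul1,r2:6,r3:6
cycle 20: - // r0:6,r1:Mul1,r2:6,r3:6
cycle 21: - // r0:6,r1:Mul1,r2:6,r3:6
cycle 22: - // r0:6,r1:Mul1,r2:6,r3:6
cycle 23: CDB Mul1=1296 // r0:6,r1:1296,r2:6,r3:6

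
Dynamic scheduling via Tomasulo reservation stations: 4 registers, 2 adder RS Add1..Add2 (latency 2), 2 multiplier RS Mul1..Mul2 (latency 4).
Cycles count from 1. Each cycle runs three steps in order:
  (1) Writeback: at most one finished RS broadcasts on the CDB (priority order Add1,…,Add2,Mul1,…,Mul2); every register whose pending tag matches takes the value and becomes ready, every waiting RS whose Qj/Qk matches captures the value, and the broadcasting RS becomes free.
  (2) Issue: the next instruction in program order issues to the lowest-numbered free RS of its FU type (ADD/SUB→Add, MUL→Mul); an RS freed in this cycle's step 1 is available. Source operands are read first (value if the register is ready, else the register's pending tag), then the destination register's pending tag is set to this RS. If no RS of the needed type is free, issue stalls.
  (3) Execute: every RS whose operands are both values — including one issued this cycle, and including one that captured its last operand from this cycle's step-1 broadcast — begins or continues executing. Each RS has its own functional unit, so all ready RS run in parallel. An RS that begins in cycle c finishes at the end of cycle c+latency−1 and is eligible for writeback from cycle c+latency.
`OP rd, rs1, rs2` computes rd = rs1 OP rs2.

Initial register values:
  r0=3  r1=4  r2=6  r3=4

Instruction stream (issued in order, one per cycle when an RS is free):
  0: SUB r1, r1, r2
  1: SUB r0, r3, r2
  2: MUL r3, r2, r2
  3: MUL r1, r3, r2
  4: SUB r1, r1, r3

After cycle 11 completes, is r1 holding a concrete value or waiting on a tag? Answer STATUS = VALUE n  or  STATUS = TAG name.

  c1: issue SUB r1<-Add1  regs: r0:3,r1:Add1,r2:6,r3:4
  c2: issue SUB r0<-Add2  regs: r0:Add2,r1:Add1,r2:6,r3:4
  c3: CDB Add1=-2; issue MUL r3<-Mul1  regs: r0:Add2,r1:-2,r2:6,r3:Mul1
  c4: CDB Add2=-2; issue MUL r1<-Mul2  regs: r0:-2,r1:Mul2,r2:6,r3:Mul1
  c5: issue SUB r1<-Add1  regs: r0:-2,r1:Add1,r2:6,r3:Mul1
  c6: -  regs: r0:-2,r1:Add1,r2:6,r3:Mul1
  c7: CDB Mul1=36  regs: r0:-2,r1:Add1,r2:6,r3:36
  c8: -  regs: r0:-2,r1:Add1,r2:6,r3:36
  c9: -  regs: r0:-2,r1:Add1,r2:6,r3:36
  c10: -  regs: r0:-2,r1:Add1,r2:6,r3:36
  c11: CDB Mul2=216  regs: r0:-2,r1:Add1,r2:6,r3:36

STATUS = TAG Add1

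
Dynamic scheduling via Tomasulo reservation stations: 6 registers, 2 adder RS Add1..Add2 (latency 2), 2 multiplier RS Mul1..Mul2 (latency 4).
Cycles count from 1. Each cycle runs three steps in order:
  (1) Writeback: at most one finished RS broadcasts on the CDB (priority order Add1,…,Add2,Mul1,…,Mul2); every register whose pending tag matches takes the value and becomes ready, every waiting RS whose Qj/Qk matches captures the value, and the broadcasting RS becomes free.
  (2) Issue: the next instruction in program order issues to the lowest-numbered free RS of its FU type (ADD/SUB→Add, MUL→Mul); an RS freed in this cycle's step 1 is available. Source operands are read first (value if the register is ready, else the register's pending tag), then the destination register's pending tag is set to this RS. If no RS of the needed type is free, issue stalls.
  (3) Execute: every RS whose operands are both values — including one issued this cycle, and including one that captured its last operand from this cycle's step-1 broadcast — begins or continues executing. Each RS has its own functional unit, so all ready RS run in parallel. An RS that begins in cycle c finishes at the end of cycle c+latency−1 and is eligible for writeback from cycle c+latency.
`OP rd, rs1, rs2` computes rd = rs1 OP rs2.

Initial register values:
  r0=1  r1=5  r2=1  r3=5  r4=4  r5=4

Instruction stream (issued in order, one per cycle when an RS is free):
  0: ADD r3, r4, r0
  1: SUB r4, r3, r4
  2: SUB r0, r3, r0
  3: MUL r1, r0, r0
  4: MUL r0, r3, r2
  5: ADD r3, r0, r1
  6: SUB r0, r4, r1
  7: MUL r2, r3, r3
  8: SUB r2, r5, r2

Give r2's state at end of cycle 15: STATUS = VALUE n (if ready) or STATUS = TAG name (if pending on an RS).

cycle 1: issue ADD r3<-Add1 // r0:1,r1:5,r2:1,r3:Add1,r4:4,r5:4
cycle 2: issue SUB r4<-Add2 // r0:1,r1:5,r2:1,r3:Add1,r4:Add2,r5:4
cycle 3: CDB Add1=5; issue SUB r0<-Add1 // r0:Add1,r1:5,r2:1,r3:5,r4:Add2,r5:4
cycle 4: issue MUL r1<-Mul1 // r0:Add1,r1:Mul1,r2:1,r3:5,r4:Add2,r5:4
cycle 5: CDB Add1=4; issue MUL r0<-Mul2 // r0:Mul2,r1:Mul1,r2:1,r3:5,r4:Add2,r5:4
cycle 6: CDB Add2=1; issue ADD r3<-Add1 // r0:Mul2,r1:Mul1,r2:1,r3:Add1,r4:1,r5:4
cycle 7: issue SUB r0<-Add2 // r0:Add2,r1:Mul1,r2:1,r3:Add1,r4:1,r5:4
cycle 8: stall // r0:Add2,r1:Mul1,r2:1,r3:Add1,r4:1,r5:4
cycle 9: CDB Mul1=16; issue MUL r2<-Mul1 // r0:Add2,r1:16,r2:Mul1,r3:Add1,r4:1,r5:4
cycle 10: CDB Mul2=5; stall // r0:Add2,r1:16,r2:Mul1,r3:Add1,r4:1,r5:4
cycle 11: CDB Add2=-15; issue SUB r2<-Add2 // r0:-15,r1:16,r2:Add2,r3:Add1,r4:1,r5:4
cycle 12: CDB Add1=21 // r0:-15,r1:16,r2:Add2,r3:21,r4:1,r5:4
cycle 13: - // r0:-15,r1:16,r2:Add2,r3:21,r4:1,r5:4
cycle 14: - // r0:-15,r1:16,r2:Add2,r3:21,r4:1,r5:4
cycle 15: - // r0:-15,r1:16,r2:Add2,r3:21,r4:1,r5:4

STATUS = TAG Add2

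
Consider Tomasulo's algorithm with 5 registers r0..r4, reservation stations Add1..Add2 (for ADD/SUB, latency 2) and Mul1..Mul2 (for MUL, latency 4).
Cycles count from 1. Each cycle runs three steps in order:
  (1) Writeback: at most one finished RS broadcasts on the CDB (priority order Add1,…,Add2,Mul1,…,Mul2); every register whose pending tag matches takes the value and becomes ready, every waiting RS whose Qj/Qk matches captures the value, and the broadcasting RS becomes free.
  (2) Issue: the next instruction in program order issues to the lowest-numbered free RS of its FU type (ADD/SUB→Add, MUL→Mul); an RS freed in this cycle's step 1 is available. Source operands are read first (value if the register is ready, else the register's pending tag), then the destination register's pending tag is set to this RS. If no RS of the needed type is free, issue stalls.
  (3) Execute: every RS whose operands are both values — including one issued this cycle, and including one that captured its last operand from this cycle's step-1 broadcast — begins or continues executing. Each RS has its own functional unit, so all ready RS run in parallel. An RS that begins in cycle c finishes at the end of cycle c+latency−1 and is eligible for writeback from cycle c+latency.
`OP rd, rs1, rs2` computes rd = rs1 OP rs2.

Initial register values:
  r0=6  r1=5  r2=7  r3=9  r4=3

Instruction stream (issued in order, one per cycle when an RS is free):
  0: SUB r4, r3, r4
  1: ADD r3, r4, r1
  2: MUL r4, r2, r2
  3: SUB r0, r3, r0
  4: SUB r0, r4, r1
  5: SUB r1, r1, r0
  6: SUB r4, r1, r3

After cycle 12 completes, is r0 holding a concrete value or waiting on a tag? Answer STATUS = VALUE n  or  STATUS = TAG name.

STATUS = VALUE 44

  c1: issue SUB r4<-Add1  regs: r0:6,r1:5,r2:7,r3:9,r4:Add1
  c2: issue ADD r3<-Add2  regs: r0:6,r1:5,r2:7,r3:Add2,r4:Add1
  c3: CDB Add1=6; issue MUL r4<-Mul1  regs: r0:6,r1:5,r2:7,r3:Add2,r4:Mul1
  c4: issue SUB r0<-Add1  regs: r0:Add1,r1:5,r2:7,r3:Add2,r4:Mul1
  c5: CDB Add2=11; issue SUB r0<-Add2  regs: r0:Add2,r1:5,r2:7,r3:11,r4:Mul1
  c6: stall  regs: r0:Add2,r1:5,r2:7,r3:11,r4:Mul1
  c7: CDB Add1=5; issue SUB r1<-Add1  regs: r0:Add2,r1:Add1,r2:7,r3:11,r4:Mul1
  c8: CDB Mul1=49; stall  regs: r0:Add2,r1:Add1,r2:7,r3:11,r4:49
  c9: stall  regs: r0:Add2,r1:Add1,r2:7,r3:11,r4:49
  c10: CDB Add2=44; issue SUB r4<-Add2  regs: r0:44,r1:Add1,r2:7,r3:11,r4:Add2
  c11: -  regs: r0:44,r1:Add1,r2:7,r3:11,r4:Add2
  c12: CDB Add1=-39  regs: r0:44,r1:-39,r2:7,r3:11,r4:Add2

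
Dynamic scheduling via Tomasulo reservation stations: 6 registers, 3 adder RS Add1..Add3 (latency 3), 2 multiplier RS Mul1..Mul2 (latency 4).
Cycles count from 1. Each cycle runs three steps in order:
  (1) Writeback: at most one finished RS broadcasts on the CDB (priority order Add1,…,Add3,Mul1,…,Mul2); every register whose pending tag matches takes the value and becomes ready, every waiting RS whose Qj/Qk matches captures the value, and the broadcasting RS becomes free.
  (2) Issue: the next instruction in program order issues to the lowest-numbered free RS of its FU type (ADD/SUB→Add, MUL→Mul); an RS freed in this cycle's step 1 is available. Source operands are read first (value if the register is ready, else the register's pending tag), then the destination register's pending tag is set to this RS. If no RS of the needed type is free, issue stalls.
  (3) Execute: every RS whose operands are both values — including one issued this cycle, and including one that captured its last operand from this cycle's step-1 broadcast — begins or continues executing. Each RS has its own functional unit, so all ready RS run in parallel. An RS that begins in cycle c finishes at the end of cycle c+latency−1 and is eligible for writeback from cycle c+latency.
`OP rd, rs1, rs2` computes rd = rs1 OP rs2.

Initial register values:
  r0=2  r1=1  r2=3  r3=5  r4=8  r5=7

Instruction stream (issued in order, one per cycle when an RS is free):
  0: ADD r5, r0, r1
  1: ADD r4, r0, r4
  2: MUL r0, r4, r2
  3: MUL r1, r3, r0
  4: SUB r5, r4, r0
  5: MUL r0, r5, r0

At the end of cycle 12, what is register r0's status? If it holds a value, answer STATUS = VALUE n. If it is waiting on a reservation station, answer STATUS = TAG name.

c1: issue ADD r5<-Add1 | r0:2,r1:1,r2:3,r3:5,r4:8,r5:Add1
c2: issue ADD r4<-Add2 | r0:2,r1:1,r2:3,r3:5,r4:Add2,r5:Add1
c3: issue MUL r0<-Mul1 | r0:Mul1,r1:1,r2:3,r3:5,r4:Add2,r5:Add1
c4: CDB Add1=3; issue MUL r1<-Mul2 | r0:Mul1,r1:Mul2,r2:3,r3:5,r4:Add2,r5:3
c5: CDB Add2=10; issue SUB r5<-Add1 | r0:Mul1,r1:Mul2,r2:3,r3:5,r4:10,r5:Add1
c6: stall | r0:Mul1,r1:Mul2,r2:3,r3:5,r4:10,r5:Add1
c7: stall | r0:Mul1,r1:Mul2,r2:3,r3:5,r4:10,r5:Add1
c8: stall | r0:Mul1,r1:Mul2,r2:3,r3:5,r4:10,r5:Add1
c9: CDB Mul1=30; issue MUL r0<-Mul1 | r0:Mul1,r1:Mul2,r2:3,r3:5,r4:10,r5:Add1
c10: - | r0:Mul1,r1:Mul2,r2:3,r3:5,r4:10,r5:Add1
c11: - | r0:Mul1,r1:Mul2,r2:3,r3:5,r4:10,r5:Add1
c12: CDB Add1=-20 | r0:Mul1,r1:Mul2,r2:3,r3:5,r4:10,r5:-20

STATUS = TAG Mul1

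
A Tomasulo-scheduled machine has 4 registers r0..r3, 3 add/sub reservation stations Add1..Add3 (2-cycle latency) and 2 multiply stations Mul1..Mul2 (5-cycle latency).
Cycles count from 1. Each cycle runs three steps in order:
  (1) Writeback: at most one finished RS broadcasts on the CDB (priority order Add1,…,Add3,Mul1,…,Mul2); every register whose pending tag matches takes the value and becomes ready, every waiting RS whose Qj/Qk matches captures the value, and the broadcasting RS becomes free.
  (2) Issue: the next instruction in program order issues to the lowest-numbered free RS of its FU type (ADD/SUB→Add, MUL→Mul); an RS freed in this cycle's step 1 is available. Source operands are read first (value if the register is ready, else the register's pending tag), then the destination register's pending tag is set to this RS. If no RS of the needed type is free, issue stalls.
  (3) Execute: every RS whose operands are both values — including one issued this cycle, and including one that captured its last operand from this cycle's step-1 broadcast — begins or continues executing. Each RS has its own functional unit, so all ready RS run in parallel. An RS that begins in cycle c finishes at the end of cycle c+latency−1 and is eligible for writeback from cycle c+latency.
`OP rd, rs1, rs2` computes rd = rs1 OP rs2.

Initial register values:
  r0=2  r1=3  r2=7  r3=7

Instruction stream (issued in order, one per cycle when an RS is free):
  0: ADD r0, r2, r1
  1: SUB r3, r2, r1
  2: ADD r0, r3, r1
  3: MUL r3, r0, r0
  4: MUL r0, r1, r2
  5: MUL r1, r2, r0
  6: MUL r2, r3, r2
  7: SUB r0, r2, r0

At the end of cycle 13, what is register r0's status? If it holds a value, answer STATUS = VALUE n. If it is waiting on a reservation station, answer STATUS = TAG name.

  c1: issue ADD r0<-Add1  regs: r0:Add1,r1:3,r2:7,r3:7
  c2: issue SUB r3<-Add2  regs: r0:Add1,r1:3,r2:7,r3:Add2
  c3: CDB Add1=10; issue ADD r0<-Add1  regs: r0:Add1,r1:3,r2:7,r3:Add2
  c4: CDB Add2=4; issue MUL r3<-Mul1  regs: r0:Add1,r1:3,r2:7,r3:Mul1
  c5: issue MUL r0<-Mul2  regs: r0:Mul2,r1:3,r2:7,r3:Mul1
  c6: CDB Add1=7; stall  regs: r0:Mul2,r1:3,r2:7,r3:Mul1
  c7: stall  regs: r0:Mul2,r1:3,r2:7,r3:Mul1
  c8: stall  regs: r0:Mul2,r1:3,r2:7,r3:Mul1
  c9: stall  regs: r0:Mul2,r1:3,r2:7,r3:Mul1
  c10: CDB Mul2=21; issue MUL r1<-Mul2  regs: r0:21,r1:Mul2,r2:7,r3:Mul1
  c11: CDB Mul1=49; issue MUL r2<-Mul1  regs: r0:21,r1:Mul2,r2:Mul1,r3:49
  c12: issue SUB r0<-Add1  regs: r0:Add1,r1:Mul2,r2:Mul1,r3:49
  c13: -  regs: r0:Add1,r1:Mul2,r2:Mul1,r3:49

STATUS = TAG Add1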